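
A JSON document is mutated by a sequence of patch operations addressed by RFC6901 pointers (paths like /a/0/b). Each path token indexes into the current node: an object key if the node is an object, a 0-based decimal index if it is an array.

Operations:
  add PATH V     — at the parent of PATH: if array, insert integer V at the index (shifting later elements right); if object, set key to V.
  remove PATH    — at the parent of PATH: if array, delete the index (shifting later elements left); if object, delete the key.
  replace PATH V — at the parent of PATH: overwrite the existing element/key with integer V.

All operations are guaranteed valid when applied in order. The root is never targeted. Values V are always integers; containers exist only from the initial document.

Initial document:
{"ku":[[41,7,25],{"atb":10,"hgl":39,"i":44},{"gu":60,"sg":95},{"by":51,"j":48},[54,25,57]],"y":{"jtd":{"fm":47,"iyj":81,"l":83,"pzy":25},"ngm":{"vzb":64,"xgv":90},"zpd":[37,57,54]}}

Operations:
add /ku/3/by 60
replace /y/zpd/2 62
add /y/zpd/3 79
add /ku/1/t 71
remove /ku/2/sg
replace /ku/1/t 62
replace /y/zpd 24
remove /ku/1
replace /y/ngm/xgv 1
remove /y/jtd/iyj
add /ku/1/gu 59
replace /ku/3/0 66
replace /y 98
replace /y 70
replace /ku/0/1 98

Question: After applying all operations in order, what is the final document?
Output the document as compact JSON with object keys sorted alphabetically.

Answer: {"ku":[[41,98,25],{"gu":59},{"by":60,"j":48},[66,25,57]],"y":70}

Derivation:
After op 1 (add /ku/3/by 60): {"ku":[[41,7,25],{"atb":10,"hgl":39,"i":44},{"gu":60,"sg":95},{"by":60,"j":48},[54,25,57]],"y":{"jtd":{"fm":47,"iyj":81,"l":83,"pzy":25},"ngm":{"vzb":64,"xgv":90},"zpd":[37,57,54]}}
After op 2 (replace /y/zpd/2 62): {"ku":[[41,7,25],{"atb":10,"hgl":39,"i":44},{"gu":60,"sg":95},{"by":60,"j":48},[54,25,57]],"y":{"jtd":{"fm":47,"iyj":81,"l":83,"pzy":25},"ngm":{"vzb":64,"xgv":90},"zpd":[37,57,62]}}
After op 3 (add /y/zpd/3 79): {"ku":[[41,7,25],{"atb":10,"hgl":39,"i":44},{"gu":60,"sg":95},{"by":60,"j":48},[54,25,57]],"y":{"jtd":{"fm":47,"iyj":81,"l":83,"pzy":25},"ngm":{"vzb":64,"xgv":90},"zpd":[37,57,62,79]}}
After op 4 (add /ku/1/t 71): {"ku":[[41,7,25],{"atb":10,"hgl":39,"i":44,"t":71},{"gu":60,"sg":95},{"by":60,"j":48},[54,25,57]],"y":{"jtd":{"fm":47,"iyj":81,"l":83,"pzy":25},"ngm":{"vzb":64,"xgv":90},"zpd":[37,57,62,79]}}
After op 5 (remove /ku/2/sg): {"ku":[[41,7,25],{"atb":10,"hgl":39,"i":44,"t":71},{"gu":60},{"by":60,"j":48},[54,25,57]],"y":{"jtd":{"fm":47,"iyj":81,"l":83,"pzy":25},"ngm":{"vzb":64,"xgv":90},"zpd":[37,57,62,79]}}
After op 6 (replace /ku/1/t 62): {"ku":[[41,7,25],{"atb":10,"hgl":39,"i":44,"t":62},{"gu":60},{"by":60,"j":48},[54,25,57]],"y":{"jtd":{"fm":47,"iyj":81,"l":83,"pzy":25},"ngm":{"vzb":64,"xgv":90},"zpd":[37,57,62,79]}}
After op 7 (replace /y/zpd 24): {"ku":[[41,7,25],{"atb":10,"hgl":39,"i":44,"t":62},{"gu":60},{"by":60,"j":48},[54,25,57]],"y":{"jtd":{"fm":47,"iyj":81,"l":83,"pzy":25},"ngm":{"vzb":64,"xgv":90},"zpd":24}}
After op 8 (remove /ku/1): {"ku":[[41,7,25],{"gu":60},{"by":60,"j":48},[54,25,57]],"y":{"jtd":{"fm":47,"iyj":81,"l":83,"pzy":25},"ngm":{"vzb":64,"xgv":90},"zpd":24}}
After op 9 (replace /y/ngm/xgv 1): {"ku":[[41,7,25],{"gu":60},{"by":60,"j":48},[54,25,57]],"y":{"jtd":{"fm":47,"iyj":81,"l":83,"pzy":25},"ngm":{"vzb":64,"xgv":1},"zpd":24}}
After op 10 (remove /y/jtd/iyj): {"ku":[[41,7,25],{"gu":60},{"by":60,"j":48},[54,25,57]],"y":{"jtd":{"fm":47,"l":83,"pzy":25},"ngm":{"vzb":64,"xgv":1},"zpd":24}}
After op 11 (add /ku/1/gu 59): {"ku":[[41,7,25],{"gu":59},{"by":60,"j":48},[54,25,57]],"y":{"jtd":{"fm":47,"l":83,"pzy":25},"ngm":{"vzb":64,"xgv":1},"zpd":24}}
After op 12 (replace /ku/3/0 66): {"ku":[[41,7,25],{"gu":59},{"by":60,"j":48},[66,25,57]],"y":{"jtd":{"fm":47,"l":83,"pzy":25},"ngm":{"vzb":64,"xgv":1},"zpd":24}}
After op 13 (replace /y 98): {"ku":[[41,7,25],{"gu":59},{"by":60,"j":48},[66,25,57]],"y":98}
After op 14 (replace /y 70): {"ku":[[41,7,25],{"gu":59},{"by":60,"j":48},[66,25,57]],"y":70}
After op 15 (replace /ku/0/1 98): {"ku":[[41,98,25],{"gu":59},{"by":60,"j":48},[66,25,57]],"y":70}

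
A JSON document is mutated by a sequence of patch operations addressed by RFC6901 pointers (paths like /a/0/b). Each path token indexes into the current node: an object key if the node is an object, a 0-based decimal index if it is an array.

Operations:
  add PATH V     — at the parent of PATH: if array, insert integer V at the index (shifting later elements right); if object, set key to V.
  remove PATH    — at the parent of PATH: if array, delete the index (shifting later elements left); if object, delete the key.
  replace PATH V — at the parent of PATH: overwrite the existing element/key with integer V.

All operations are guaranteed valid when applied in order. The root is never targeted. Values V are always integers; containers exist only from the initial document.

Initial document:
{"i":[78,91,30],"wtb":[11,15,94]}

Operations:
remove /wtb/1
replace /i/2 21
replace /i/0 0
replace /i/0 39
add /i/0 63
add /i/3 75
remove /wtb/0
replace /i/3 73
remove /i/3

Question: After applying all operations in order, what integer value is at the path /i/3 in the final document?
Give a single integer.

Answer: 21

Derivation:
After op 1 (remove /wtb/1): {"i":[78,91,30],"wtb":[11,94]}
After op 2 (replace /i/2 21): {"i":[78,91,21],"wtb":[11,94]}
After op 3 (replace /i/0 0): {"i":[0,91,21],"wtb":[11,94]}
After op 4 (replace /i/0 39): {"i":[39,91,21],"wtb":[11,94]}
After op 5 (add /i/0 63): {"i":[63,39,91,21],"wtb":[11,94]}
After op 6 (add /i/3 75): {"i":[63,39,91,75,21],"wtb":[11,94]}
After op 7 (remove /wtb/0): {"i":[63,39,91,75,21],"wtb":[94]}
After op 8 (replace /i/3 73): {"i":[63,39,91,73,21],"wtb":[94]}
After op 9 (remove /i/3): {"i":[63,39,91,21],"wtb":[94]}
Value at /i/3: 21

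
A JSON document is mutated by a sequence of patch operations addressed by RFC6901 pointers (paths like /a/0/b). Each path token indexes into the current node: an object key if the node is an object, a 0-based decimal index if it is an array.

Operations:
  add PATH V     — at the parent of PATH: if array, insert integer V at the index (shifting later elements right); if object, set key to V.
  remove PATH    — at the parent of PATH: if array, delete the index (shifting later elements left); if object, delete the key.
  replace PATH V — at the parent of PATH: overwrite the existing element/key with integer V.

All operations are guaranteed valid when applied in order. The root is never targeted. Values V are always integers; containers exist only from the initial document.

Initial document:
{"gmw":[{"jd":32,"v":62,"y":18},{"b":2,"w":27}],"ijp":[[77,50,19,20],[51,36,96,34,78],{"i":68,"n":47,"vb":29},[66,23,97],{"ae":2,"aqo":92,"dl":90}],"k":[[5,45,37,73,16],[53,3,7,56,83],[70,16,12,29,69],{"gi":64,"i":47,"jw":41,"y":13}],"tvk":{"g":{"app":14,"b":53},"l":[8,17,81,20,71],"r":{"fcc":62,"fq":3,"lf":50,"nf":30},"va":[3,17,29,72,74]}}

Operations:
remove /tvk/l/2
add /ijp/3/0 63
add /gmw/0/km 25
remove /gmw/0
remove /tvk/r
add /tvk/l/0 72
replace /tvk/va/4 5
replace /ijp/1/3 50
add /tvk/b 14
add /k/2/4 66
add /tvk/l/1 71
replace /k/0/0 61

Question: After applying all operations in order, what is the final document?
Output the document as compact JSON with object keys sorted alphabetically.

After op 1 (remove /tvk/l/2): {"gmw":[{"jd":32,"v":62,"y":18},{"b":2,"w":27}],"ijp":[[77,50,19,20],[51,36,96,34,78],{"i":68,"n":47,"vb":29},[66,23,97],{"ae":2,"aqo":92,"dl":90}],"k":[[5,45,37,73,16],[53,3,7,56,83],[70,16,12,29,69],{"gi":64,"i":47,"jw":41,"y":13}],"tvk":{"g":{"app":14,"b":53},"l":[8,17,20,71],"r":{"fcc":62,"fq":3,"lf":50,"nf":30},"va":[3,17,29,72,74]}}
After op 2 (add /ijp/3/0 63): {"gmw":[{"jd":32,"v":62,"y":18},{"b":2,"w":27}],"ijp":[[77,50,19,20],[51,36,96,34,78],{"i":68,"n":47,"vb":29},[63,66,23,97],{"ae":2,"aqo":92,"dl":90}],"k":[[5,45,37,73,16],[53,3,7,56,83],[70,16,12,29,69],{"gi":64,"i":47,"jw":41,"y":13}],"tvk":{"g":{"app":14,"b":53},"l":[8,17,20,71],"r":{"fcc":62,"fq":3,"lf":50,"nf":30},"va":[3,17,29,72,74]}}
After op 3 (add /gmw/0/km 25): {"gmw":[{"jd":32,"km":25,"v":62,"y":18},{"b":2,"w":27}],"ijp":[[77,50,19,20],[51,36,96,34,78],{"i":68,"n":47,"vb":29},[63,66,23,97],{"ae":2,"aqo":92,"dl":90}],"k":[[5,45,37,73,16],[53,3,7,56,83],[70,16,12,29,69],{"gi":64,"i":47,"jw":41,"y":13}],"tvk":{"g":{"app":14,"b":53},"l":[8,17,20,71],"r":{"fcc":62,"fq":3,"lf":50,"nf":30},"va":[3,17,29,72,74]}}
After op 4 (remove /gmw/0): {"gmw":[{"b":2,"w":27}],"ijp":[[77,50,19,20],[51,36,96,34,78],{"i":68,"n":47,"vb":29},[63,66,23,97],{"ae":2,"aqo":92,"dl":90}],"k":[[5,45,37,73,16],[53,3,7,56,83],[70,16,12,29,69],{"gi":64,"i":47,"jw":41,"y":13}],"tvk":{"g":{"app":14,"b":53},"l":[8,17,20,71],"r":{"fcc":62,"fq":3,"lf":50,"nf":30},"va":[3,17,29,72,74]}}
After op 5 (remove /tvk/r): {"gmw":[{"b":2,"w":27}],"ijp":[[77,50,19,20],[51,36,96,34,78],{"i":68,"n":47,"vb":29},[63,66,23,97],{"ae":2,"aqo":92,"dl":90}],"k":[[5,45,37,73,16],[53,3,7,56,83],[70,16,12,29,69],{"gi":64,"i":47,"jw":41,"y":13}],"tvk":{"g":{"app":14,"b":53},"l":[8,17,20,71],"va":[3,17,29,72,74]}}
After op 6 (add /tvk/l/0 72): {"gmw":[{"b":2,"w":27}],"ijp":[[77,50,19,20],[51,36,96,34,78],{"i":68,"n":47,"vb":29},[63,66,23,97],{"ae":2,"aqo":92,"dl":90}],"k":[[5,45,37,73,16],[53,3,7,56,83],[70,16,12,29,69],{"gi":64,"i":47,"jw":41,"y":13}],"tvk":{"g":{"app":14,"b":53},"l":[72,8,17,20,71],"va":[3,17,29,72,74]}}
After op 7 (replace /tvk/va/4 5): {"gmw":[{"b":2,"w":27}],"ijp":[[77,50,19,20],[51,36,96,34,78],{"i":68,"n":47,"vb":29},[63,66,23,97],{"ae":2,"aqo":92,"dl":90}],"k":[[5,45,37,73,16],[53,3,7,56,83],[70,16,12,29,69],{"gi":64,"i":47,"jw":41,"y":13}],"tvk":{"g":{"app":14,"b":53},"l":[72,8,17,20,71],"va":[3,17,29,72,5]}}
After op 8 (replace /ijp/1/3 50): {"gmw":[{"b":2,"w":27}],"ijp":[[77,50,19,20],[51,36,96,50,78],{"i":68,"n":47,"vb":29},[63,66,23,97],{"ae":2,"aqo":92,"dl":90}],"k":[[5,45,37,73,16],[53,3,7,56,83],[70,16,12,29,69],{"gi":64,"i":47,"jw":41,"y":13}],"tvk":{"g":{"app":14,"b":53},"l":[72,8,17,20,71],"va":[3,17,29,72,5]}}
After op 9 (add /tvk/b 14): {"gmw":[{"b":2,"w":27}],"ijp":[[77,50,19,20],[51,36,96,50,78],{"i":68,"n":47,"vb":29},[63,66,23,97],{"ae":2,"aqo":92,"dl":90}],"k":[[5,45,37,73,16],[53,3,7,56,83],[70,16,12,29,69],{"gi":64,"i":47,"jw":41,"y":13}],"tvk":{"b":14,"g":{"app":14,"b":53},"l":[72,8,17,20,71],"va":[3,17,29,72,5]}}
After op 10 (add /k/2/4 66): {"gmw":[{"b":2,"w":27}],"ijp":[[77,50,19,20],[51,36,96,50,78],{"i":68,"n":47,"vb":29},[63,66,23,97],{"ae":2,"aqo":92,"dl":90}],"k":[[5,45,37,73,16],[53,3,7,56,83],[70,16,12,29,66,69],{"gi":64,"i":47,"jw":41,"y":13}],"tvk":{"b":14,"g":{"app":14,"b":53},"l":[72,8,17,20,71],"va":[3,17,29,72,5]}}
After op 11 (add /tvk/l/1 71): {"gmw":[{"b":2,"w":27}],"ijp":[[77,50,19,20],[51,36,96,50,78],{"i":68,"n":47,"vb":29},[63,66,23,97],{"ae":2,"aqo":92,"dl":90}],"k":[[5,45,37,73,16],[53,3,7,56,83],[70,16,12,29,66,69],{"gi":64,"i":47,"jw":41,"y":13}],"tvk":{"b":14,"g":{"app":14,"b":53},"l":[72,71,8,17,20,71],"va":[3,17,29,72,5]}}
After op 12 (replace /k/0/0 61): {"gmw":[{"b":2,"w":27}],"ijp":[[77,50,19,20],[51,36,96,50,78],{"i":68,"n":47,"vb":29},[63,66,23,97],{"ae":2,"aqo":92,"dl":90}],"k":[[61,45,37,73,16],[53,3,7,56,83],[70,16,12,29,66,69],{"gi":64,"i":47,"jw":41,"y":13}],"tvk":{"b":14,"g":{"app":14,"b":53},"l":[72,71,8,17,20,71],"va":[3,17,29,72,5]}}

Answer: {"gmw":[{"b":2,"w":27}],"ijp":[[77,50,19,20],[51,36,96,50,78],{"i":68,"n":47,"vb":29},[63,66,23,97],{"ae":2,"aqo":92,"dl":90}],"k":[[61,45,37,73,16],[53,3,7,56,83],[70,16,12,29,66,69],{"gi":64,"i":47,"jw":41,"y":13}],"tvk":{"b":14,"g":{"app":14,"b":53},"l":[72,71,8,17,20,71],"va":[3,17,29,72,5]}}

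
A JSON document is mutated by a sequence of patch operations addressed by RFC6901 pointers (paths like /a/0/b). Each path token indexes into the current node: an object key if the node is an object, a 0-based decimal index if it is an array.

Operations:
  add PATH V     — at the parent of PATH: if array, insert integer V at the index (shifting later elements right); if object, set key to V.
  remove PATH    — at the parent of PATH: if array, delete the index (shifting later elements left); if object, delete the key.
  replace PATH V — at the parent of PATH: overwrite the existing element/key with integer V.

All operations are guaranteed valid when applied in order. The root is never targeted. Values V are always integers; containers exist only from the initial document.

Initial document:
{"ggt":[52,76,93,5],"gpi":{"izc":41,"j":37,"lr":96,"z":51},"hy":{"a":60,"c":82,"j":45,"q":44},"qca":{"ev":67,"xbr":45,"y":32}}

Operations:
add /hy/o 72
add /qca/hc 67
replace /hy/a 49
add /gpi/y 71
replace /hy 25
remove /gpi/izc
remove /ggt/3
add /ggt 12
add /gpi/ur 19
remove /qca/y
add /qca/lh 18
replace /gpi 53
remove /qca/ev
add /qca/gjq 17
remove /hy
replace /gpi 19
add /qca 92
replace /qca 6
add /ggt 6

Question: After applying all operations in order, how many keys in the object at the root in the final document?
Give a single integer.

Answer: 3

Derivation:
After op 1 (add /hy/o 72): {"ggt":[52,76,93,5],"gpi":{"izc":41,"j":37,"lr":96,"z":51},"hy":{"a":60,"c":82,"j":45,"o":72,"q":44},"qca":{"ev":67,"xbr":45,"y":32}}
After op 2 (add /qca/hc 67): {"ggt":[52,76,93,5],"gpi":{"izc":41,"j":37,"lr":96,"z":51},"hy":{"a":60,"c":82,"j":45,"o":72,"q":44},"qca":{"ev":67,"hc":67,"xbr":45,"y":32}}
After op 3 (replace /hy/a 49): {"ggt":[52,76,93,5],"gpi":{"izc":41,"j":37,"lr":96,"z":51},"hy":{"a":49,"c":82,"j":45,"o":72,"q":44},"qca":{"ev":67,"hc":67,"xbr":45,"y":32}}
After op 4 (add /gpi/y 71): {"ggt":[52,76,93,5],"gpi":{"izc":41,"j":37,"lr":96,"y":71,"z":51},"hy":{"a":49,"c":82,"j":45,"o":72,"q":44},"qca":{"ev":67,"hc":67,"xbr":45,"y":32}}
After op 5 (replace /hy 25): {"ggt":[52,76,93,5],"gpi":{"izc":41,"j":37,"lr":96,"y":71,"z":51},"hy":25,"qca":{"ev":67,"hc":67,"xbr":45,"y":32}}
After op 6 (remove /gpi/izc): {"ggt":[52,76,93,5],"gpi":{"j":37,"lr":96,"y":71,"z":51},"hy":25,"qca":{"ev":67,"hc":67,"xbr":45,"y":32}}
After op 7 (remove /ggt/3): {"ggt":[52,76,93],"gpi":{"j":37,"lr":96,"y":71,"z":51},"hy":25,"qca":{"ev":67,"hc":67,"xbr":45,"y":32}}
After op 8 (add /ggt 12): {"ggt":12,"gpi":{"j":37,"lr":96,"y":71,"z":51},"hy":25,"qca":{"ev":67,"hc":67,"xbr":45,"y":32}}
After op 9 (add /gpi/ur 19): {"ggt":12,"gpi":{"j":37,"lr":96,"ur":19,"y":71,"z":51},"hy":25,"qca":{"ev":67,"hc":67,"xbr":45,"y":32}}
After op 10 (remove /qca/y): {"ggt":12,"gpi":{"j":37,"lr":96,"ur":19,"y":71,"z":51},"hy":25,"qca":{"ev":67,"hc":67,"xbr":45}}
After op 11 (add /qca/lh 18): {"ggt":12,"gpi":{"j":37,"lr":96,"ur":19,"y":71,"z":51},"hy":25,"qca":{"ev":67,"hc":67,"lh":18,"xbr":45}}
After op 12 (replace /gpi 53): {"ggt":12,"gpi":53,"hy":25,"qca":{"ev":67,"hc":67,"lh":18,"xbr":45}}
After op 13 (remove /qca/ev): {"ggt":12,"gpi":53,"hy":25,"qca":{"hc":67,"lh":18,"xbr":45}}
After op 14 (add /qca/gjq 17): {"ggt":12,"gpi":53,"hy":25,"qca":{"gjq":17,"hc":67,"lh":18,"xbr":45}}
After op 15 (remove /hy): {"ggt":12,"gpi":53,"qca":{"gjq":17,"hc":67,"lh":18,"xbr":45}}
After op 16 (replace /gpi 19): {"ggt":12,"gpi":19,"qca":{"gjq":17,"hc":67,"lh":18,"xbr":45}}
After op 17 (add /qca 92): {"ggt":12,"gpi":19,"qca":92}
After op 18 (replace /qca 6): {"ggt":12,"gpi":19,"qca":6}
After op 19 (add /ggt 6): {"ggt":6,"gpi":19,"qca":6}
Size at the root: 3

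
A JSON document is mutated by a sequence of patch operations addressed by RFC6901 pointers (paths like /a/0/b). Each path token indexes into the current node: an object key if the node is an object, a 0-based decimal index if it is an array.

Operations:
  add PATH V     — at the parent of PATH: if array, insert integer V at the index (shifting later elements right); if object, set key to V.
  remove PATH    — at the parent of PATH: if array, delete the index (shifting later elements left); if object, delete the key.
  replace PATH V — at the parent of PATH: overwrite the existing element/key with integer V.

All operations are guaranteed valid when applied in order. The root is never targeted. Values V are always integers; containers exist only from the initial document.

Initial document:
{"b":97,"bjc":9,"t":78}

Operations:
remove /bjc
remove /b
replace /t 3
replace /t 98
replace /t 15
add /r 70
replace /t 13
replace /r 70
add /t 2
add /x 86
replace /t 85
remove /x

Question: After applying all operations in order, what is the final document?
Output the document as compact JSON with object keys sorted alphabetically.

After op 1 (remove /bjc): {"b":97,"t":78}
After op 2 (remove /b): {"t":78}
After op 3 (replace /t 3): {"t":3}
After op 4 (replace /t 98): {"t":98}
After op 5 (replace /t 15): {"t":15}
After op 6 (add /r 70): {"r":70,"t":15}
After op 7 (replace /t 13): {"r":70,"t":13}
After op 8 (replace /r 70): {"r":70,"t":13}
After op 9 (add /t 2): {"r":70,"t":2}
After op 10 (add /x 86): {"r":70,"t":2,"x":86}
After op 11 (replace /t 85): {"r":70,"t":85,"x":86}
After op 12 (remove /x): {"r":70,"t":85}

Answer: {"r":70,"t":85}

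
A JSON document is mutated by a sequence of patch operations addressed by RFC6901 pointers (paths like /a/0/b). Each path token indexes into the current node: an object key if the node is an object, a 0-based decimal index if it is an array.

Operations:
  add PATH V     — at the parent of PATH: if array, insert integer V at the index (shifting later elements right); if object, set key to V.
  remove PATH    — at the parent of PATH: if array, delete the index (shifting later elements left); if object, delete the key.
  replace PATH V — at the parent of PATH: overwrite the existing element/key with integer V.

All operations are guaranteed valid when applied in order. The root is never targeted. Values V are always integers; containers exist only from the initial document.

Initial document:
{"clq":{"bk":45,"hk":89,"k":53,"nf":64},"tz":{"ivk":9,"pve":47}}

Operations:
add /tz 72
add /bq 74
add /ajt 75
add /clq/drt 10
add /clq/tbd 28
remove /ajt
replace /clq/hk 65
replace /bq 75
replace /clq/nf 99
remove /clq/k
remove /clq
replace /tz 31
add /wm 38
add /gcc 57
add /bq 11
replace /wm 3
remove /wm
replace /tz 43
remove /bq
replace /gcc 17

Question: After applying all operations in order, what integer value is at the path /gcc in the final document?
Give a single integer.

Answer: 17

Derivation:
After op 1 (add /tz 72): {"clq":{"bk":45,"hk":89,"k":53,"nf":64},"tz":72}
After op 2 (add /bq 74): {"bq":74,"clq":{"bk":45,"hk":89,"k":53,"nf":64},"tz":72}
After op 3 (add /ajt 75): {"ajt":75,"bq":74,"clq":{"bk":45,"hk":89,"k":53,"nf":64},"tz":72}
After op 4 (add /clq/drt 10): {"ajt":75,"bq":74,"clq":{"bk":45,"drt":10,"hk":89,"k":53,"nf":64},"tz":72}
After op 5 (add /clq/tbd 28): {"ajt":75,"bq":74,"clq":{"bk":45,"drt":10,"hk":89,"k":53,"nf":64,"tbd":28},"tz":72}
After op 6 (remove /ajt): {"bq":74,"clq":{"bk":45,"drt":10,"hk":89,"k":53,"nf":64,"tbd":28},"tz":72}
After op 7 (replace /clq/hk 65): {"bq":74,"clq":{"bk":45,"drt":10,"hk":65,"k":53,"nf":64,"tbd":28},"tz":72}
After op 8 (replace /bq 75): {"bq":75,"clq":{"bk":45,"drt":10,"hk":65,"k":53,"nf":64,"tbd":28},"tz":72}
After op 9 (replace /clq/nf 99): {"bq":75,"clq":{"bk":45,"drt":10,"hk":65,"k":53,"nf":99,"tbd":28},"tz":72}
After op 10 (remove /clq/k): {"bq":75,"clq":{"bk":45,"drt":10,"hk":65,"nf":99,"tbd":28},"tz":72}
After op 11 (remove /clq): {"bq":75,"tz":72}
After op 12 (replace /tz 31): {"bq":75,"tz":31}
After op 13 (add /wm 38): {"bq":75,"tz":31,"wm":38}
After op 14 (add /gcc 57): {"bq":75,"gcc":57,"tz":31,"wm":38}
After op 15 (add /bq 11): {"bq":11,"gcc":57,"tz":31,"wm":38}
After op 16 (replace /wm 3): {"bq":11,"gcc":57,"tz":31,"wm":3}
After op 17 (remove /wm): {"bq":11,"gcc":57,"tz":31}
After op 18 (replace /tz 43): {"bq":11,"gcc":57,"tz":43}
After op 19 (remove /bq): {"gcc":57,"tz":43}
After op 20 (replace /gcc 17): {"gcc":17,"tz":43}
Value at /gcc: 17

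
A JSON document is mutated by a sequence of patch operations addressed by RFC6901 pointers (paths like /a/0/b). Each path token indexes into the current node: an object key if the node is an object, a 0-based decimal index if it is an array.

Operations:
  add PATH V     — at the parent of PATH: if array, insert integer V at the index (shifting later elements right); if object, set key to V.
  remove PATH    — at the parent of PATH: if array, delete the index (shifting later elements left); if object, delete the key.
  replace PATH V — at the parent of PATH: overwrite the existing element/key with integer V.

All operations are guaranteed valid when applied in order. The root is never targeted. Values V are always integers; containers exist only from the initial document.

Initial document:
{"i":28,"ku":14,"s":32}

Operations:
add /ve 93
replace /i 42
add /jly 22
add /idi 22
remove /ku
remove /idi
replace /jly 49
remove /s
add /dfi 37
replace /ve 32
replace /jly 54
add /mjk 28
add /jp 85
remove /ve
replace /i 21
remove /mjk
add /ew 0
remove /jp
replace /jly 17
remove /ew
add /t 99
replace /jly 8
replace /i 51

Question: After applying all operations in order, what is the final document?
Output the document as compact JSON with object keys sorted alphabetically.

After op 1 (add /ve 93): {"i":28,"ku":14,"s":32,"ve":93}
After op 2 (replace /i 42): {"i":42,"ku":14,"s":32,"ve":93}
After op 3 (add /jly 22): {"i":42,"jly":22,"ku":14,"s":32,"ve":93}
After op 4 (add /idi 22): {"i":42,"idi":22,"jly":22,"ku":14,"s":32,"ve":93}
After op 5 (remove /ku): {"i":42,"idi":22,"jly":22,"s":32,"ve":93}
After op 6 (remove /idi): {"i":42,"jly":22,"s":32,"ve":93}
After op 7 (replace /jly 49): {"i":42,"jly":49,"s":32,"ve":93}
After op 8 (remove /s): {"i":42,"jly":49,"ve":93}
After op 9 (add /dfi 37): {"dfi":37,"i":42,"jly":49,"ve":93}
After op 10 (replace /ve 32): {"dfi":37,"i":42,"jly":49,"ve":32}
After op 11 (replace /jly 54): {"dfi":37,"i":42,"jly":54,"ve":32}
After op 12 (add /mjk 28): {"dfi":37,"i":42,"jly":54,"mjk":28,"ve":32}
After op 13 (add /jp 85): {"dfi":37,"i":42,"jly":54,"jp":85,"mjk":28,"ve":32}
After op 14 (remove /ve): {"dfi":37,"i":42,"jly":54,"jp":85,"mjk":28}
After op 15 (replace /i 21): {"dfi":37,"i":21,"jly":54,"jp":85,"mjk":28}
After op 16 (remove /mjk): {"dfi":37,"i":21,"jly":54,"jp":85}
After op 17 (add /ew 0): {"dfi":37,"ew":0,"i":21,"jly":54,"jp":85}
After op 18 (remove /jp): {"dfi":37,"ew":0,"i":21,"jly":54}
After op 19 (replace /jly 17): {"dfi":37,"ew":0,"i":21,"jly":17}
After op 20 (remove /ew): {"dfi":37,"i":21,"jly":17}
After op 21 (add /t 99): {"dfi":37,"i":21,"jly":17,"t":99}
After op 22 (replace /jly 8): {"dfi":37,"i":21,"jly":8,"t":99}
After op 23 (replace /i 51): {"dfi":37,"i":51,"jly":8,"t":99}

Answer: {"dfi":37,"i":51,"jly":8,"t":99}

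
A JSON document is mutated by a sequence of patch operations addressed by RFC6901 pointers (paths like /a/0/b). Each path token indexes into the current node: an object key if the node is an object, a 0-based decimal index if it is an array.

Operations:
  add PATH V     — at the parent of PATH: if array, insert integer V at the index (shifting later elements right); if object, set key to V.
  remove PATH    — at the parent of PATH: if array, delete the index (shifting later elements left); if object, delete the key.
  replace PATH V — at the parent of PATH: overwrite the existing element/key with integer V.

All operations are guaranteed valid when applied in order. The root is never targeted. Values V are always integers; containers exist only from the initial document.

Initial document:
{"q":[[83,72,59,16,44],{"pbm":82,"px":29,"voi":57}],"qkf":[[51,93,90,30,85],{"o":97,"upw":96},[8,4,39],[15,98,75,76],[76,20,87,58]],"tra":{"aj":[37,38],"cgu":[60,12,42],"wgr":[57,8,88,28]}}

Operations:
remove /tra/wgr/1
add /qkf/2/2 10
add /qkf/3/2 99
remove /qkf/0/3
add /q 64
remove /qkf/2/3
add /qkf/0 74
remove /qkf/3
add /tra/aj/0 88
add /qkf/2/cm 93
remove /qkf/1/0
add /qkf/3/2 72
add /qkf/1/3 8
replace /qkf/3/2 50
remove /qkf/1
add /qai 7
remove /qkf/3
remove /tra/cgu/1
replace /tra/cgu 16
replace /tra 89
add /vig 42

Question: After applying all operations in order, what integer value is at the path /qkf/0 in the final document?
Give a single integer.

After op 1 (remove /tra/wgr/1): {"q":[[83,72,59,16,44],{"pbm":82,"px":29,"voi":57}],"qkf":[[51,93,90,30,85],{"o":97,"upw":96},[8,4,39],[15,98,75,76],[76,20,87,58]],"tra":{"aj":[37,38],"cgu":[60,12,42],"wgr":[57,88,28]}}
After op 2 (add /qkf/2/2 10): {"q":[[83,72,59,16,44],{"pbm":82,"px":29,"voi":57}],"qkf":[[51,93,90,30,85],{"o":97,"upw":96},[8,4,10,39],[15,98,75,76],[76,20,87,58]],"tra":{"aj":[37,38],"cgu":[60,12,42],"wgr":[57,88,28]}}
After op 3 (add /qkf/3/2 99): {"q":[[83,72,59,16,44],{"pbm":82,"px":29,"voi":57}],"qkf":[[51,93,90,30,85],{"o":97,"upw":96},[8,4,10,39],[15,98,99,75,76],[76,20,87,58]],"tra":{"aj":[37,38],"cgu":[60,12,42],"wgr":[57,88,28]}}
After op 4 (remove /qkf/0/3): {"q":[[83,72,59,16,44],{"pbm":82,"px":29,"voi":57}],"qkf":[[51,93,90,85],{"o":97,"upw":96},[8,4,10,39],[15,98,99,75,76],[76,20,87,58]],"tra":{"aj":[37,38],"cgu":[60,12,42],"wgr":[57,88,28]}}
After op 5 (add /q 64): {"q":64,"qkf":[[51,93,90,85],{"o":97,"upw":96},[8,4,10,39],[15,98,99,75,76],[76,20,87,58]],"tra":{"aj":[37,38],"cgu":[60,12,42],"wgr":[57,88,28]}}
After op 6 (remove /qkf/2/3): {"q":64,"qkf":[[51,93,90,85],{"o":97,"upw":96},[8,4,10],[15,98,99,75,76],[76,20,87,58]],"tra":{"aj":[37,38],"cgu":[60,12,42],"wgr":[57,88,28]}}
After op 7 (add /qkf/0 74): {"q":64,"qkf":[74,[51,93,90,85],{"o":97,"upw":96},[8,4,10],[15,98,99,75,76],[76,20,87,58]],"tra":{"aj":[37,38],"cgu":[60,12,42],"wgr":[57,88,28]}}
After op 8 (remove /qkf/3): {"q":64,"qkf":[74,[51,93,90,85],{"o":97,"upw":96},[15,98,99,75,76],[76,20,87,58]],"tra":{"aj":[37,38],"cgu":[60,12,42],"wgr":[57,88,28]}}
After op 9 (add /tra/aj/0 88): {"q":64,"qkf":[74,[51,93,90,85],{"o":97,"upw":96},[15,98,99,75,76],[76,20,87,58]],"tra":{"aj":[88,37,38],"cgu":[60,12,42],"wgr":[57,88,28]}}
After op 10 (add /qkf/2/cm 93): {"q":64,"qkf":[74,[51,93,90,85],{"cm":93,"o":97,"upw":96},[15,98,99,75,76],[76,20,87,58]],"tra":{"aj":[88,37,38],"cgu":[60,12,42],"wgr":[57,88,28]}}
After op 11 (remove /qkf/1/0): {"q":64,"qkf":[74,[93,90,85],{"cm":93,"o":97,"upw":96},[15,98,99,75,76],[76,20,87,58]],"tra":{"aj":[88,37,38],"cgu":[60,12,42],"wgr":[57,88,28]}}
After op 12 (add /qkf/3/2 72): {"q":64,"qkf":[74,[93,90,85],{"cm":93,"o":97,"upw":96},[15,98,72,99,75,76],[76,20,87,58]],"tra":{"aj":[88,37,38],"cgu":[60,12,42],"wgr":[57,88,28]}}
After op 13 (add /qkf/1/3 8): {"q":64,"qkf":[74,[93,90,85,8],{"cm":93,"o":97,"upw":96},[15,98,72,99,75,76],[76,20,87,58]],"tra":{"aj":[88,37,38],"cgu":[60,12,42],"wgr":[57,88,28]}}
After op 14 (replace /qkf/3/2 50): {"q":64,"qkf":[74,[93,90,85,8],{"cm":93,"o":97,"upw":96},[15,98,50,99,75,76],[76,20,87,58]],"tra":{"aj":[88,37,38],"cgu":[60,12,42],"wgr":[57,88,28]}}
After op 15 (remove /qkf/1): {"q":64,"qkf":[74,{"cm":93,"o":97,"upw":96},[15,98,50,99,75,76],[76,20,87,58]],"tra":{"aj":[88,37,38],"cgu":[60,12,42],"wgr":[57,88,28]}}
After op 16 (add /qai 7): {"q":64,"qai":7,"qkf":[74,{"cm":93,"o":97,"upw":96},[15,98,50,99,75,76],[76,20,87,58]],"tra":{"aj":[88,37,38],"cgu":[60,12,42],"wgr":[57,88,28]}}
After op 17 (remove /qkf/3): {"q":64,"qai":7,"qkf":[74,{"cm":93,"o":97,"upw":96},[15,98,50,99,75,76]],"tra":{"aj":[88,37,38],"cgu":[60,12,42],"wgr":[57,88,28]}}
After op 18 (remove /tra/cgu/1): {"q":64,"qai":7,"qkf":[74,{"cm":93,"o":97,"upw":96},[15,98,50,99,75,76]],"tra":{"aj":[88,37,38],"cgu":[60,42],"wgr":[57,88,28]}}
After op 19 (replace /tra/cgu 16): {"q":64,"qai":7,"qkf":[74,{"cm":93,"o":97,"upw":96},[15,98,50,99,75,76]],"tra":{"aj":[88,37,38],"cgu":16,"wgr":[57,88,28]}}
After op 20 (replace /tra 89): {"q":64,"qai":7,"qkf":[74,{"cm":93,"o":97,"upw":96},[15,98,50,99,75,76]],"tra":89}
After op 21 (add /vig 42): {"q":64,"qai":7,"qkf":[74,{"cm":93,"o":97,"upw":96},[15,98,50,99,75,76]],"tra":89,"vig":42}
Value at /qkf/0: 74

Answer: 74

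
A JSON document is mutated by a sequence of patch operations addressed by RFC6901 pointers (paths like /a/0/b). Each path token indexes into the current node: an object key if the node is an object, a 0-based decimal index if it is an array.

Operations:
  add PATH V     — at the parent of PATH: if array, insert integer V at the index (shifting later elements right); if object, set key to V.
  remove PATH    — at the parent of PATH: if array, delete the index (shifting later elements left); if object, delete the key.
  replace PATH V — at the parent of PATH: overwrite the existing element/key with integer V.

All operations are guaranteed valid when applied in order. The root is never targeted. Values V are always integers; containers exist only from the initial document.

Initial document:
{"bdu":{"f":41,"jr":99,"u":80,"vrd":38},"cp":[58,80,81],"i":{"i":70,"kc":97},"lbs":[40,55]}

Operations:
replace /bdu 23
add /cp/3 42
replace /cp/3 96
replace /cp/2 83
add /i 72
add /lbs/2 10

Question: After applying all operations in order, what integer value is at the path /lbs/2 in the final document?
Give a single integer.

After op 1 (replace /bdu 23): {"bdu":23,"cp":[58,80,81],"i":{"i":70,"kc":97},"lbs":[40,55]}
After op 2 (add /cp/3 42): {"bdu":23,"cp":[58,80,81,42],"i":{"i":70,"kc":97},"lbs":[40,55]}
After op 3 (replace /cp/3 96): {"bdu":23,"cp":[58,80,81,96],"i":{"i":70,"kc":97},"lbs":[40,55]}
After op 4 (replace /cp/2 83): {"bdu":23,"cp":[58,80,83,96],"i":{"i":70,"kc":97},"lbs":[40,55]}
After op 5 (add /i 72): {"bdu":23,"cp":[58,80,83,96],"i":72,"lbs":[40,55]}
After op 6 (add /lbs/2 10): {"bdu":23,"cp":[58,80,83,96],"i":72,"lbs":[40,55,10]}
Value at /lbs/2: 10

Answer: 10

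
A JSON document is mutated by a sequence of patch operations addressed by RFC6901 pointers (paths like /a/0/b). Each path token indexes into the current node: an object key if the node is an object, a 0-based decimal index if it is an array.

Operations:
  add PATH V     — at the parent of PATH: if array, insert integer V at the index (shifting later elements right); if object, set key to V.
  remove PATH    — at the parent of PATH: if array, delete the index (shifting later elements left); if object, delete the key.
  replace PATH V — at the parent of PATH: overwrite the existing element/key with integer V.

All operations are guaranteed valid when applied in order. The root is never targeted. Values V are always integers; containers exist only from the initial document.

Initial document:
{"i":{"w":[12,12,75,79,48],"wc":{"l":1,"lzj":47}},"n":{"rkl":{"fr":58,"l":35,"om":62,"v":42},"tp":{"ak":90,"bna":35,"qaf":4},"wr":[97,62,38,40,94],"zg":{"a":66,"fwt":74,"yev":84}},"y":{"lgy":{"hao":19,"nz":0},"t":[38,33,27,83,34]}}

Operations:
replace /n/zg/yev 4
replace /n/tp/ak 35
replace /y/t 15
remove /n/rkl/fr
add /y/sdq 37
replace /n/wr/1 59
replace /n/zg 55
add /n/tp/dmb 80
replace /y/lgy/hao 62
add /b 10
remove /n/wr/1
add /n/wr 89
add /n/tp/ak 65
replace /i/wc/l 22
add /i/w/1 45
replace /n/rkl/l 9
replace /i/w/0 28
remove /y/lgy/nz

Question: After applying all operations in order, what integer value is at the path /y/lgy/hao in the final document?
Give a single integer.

Answer: 62

Derivation:
After op 1 (replace /n/zg/yev 4): {"i":{"w":[12,12,75,79,48],"wc":{"l":1,"lzj":47}},"n":{"rkl":{"fr":58,"l":35,"om":62,"v":42},"tp":{"ak":90,"bna":35,"qaf":4},"wr":[97,62,38,40,94],"zg":{"a":66,"fwt":74,"yev":4}},"y":{"lgy":{"hao":19,"nz":0},"t":[38,33,27,83,34]}}
After op 2 (replace /n/tp/ak 35): {"i":{"w":[12,12,75,79,48],"wc":{"l":1,"lzj":47}},"n":{"rkl":{"fr":58,"l":35,"om":62,"v":42},"tp":{"ak":35,"bna":35,"qaf":4},"wr":[97,62,38,40,94],"zg":{"a":66,"fwt":74,"yev":4}},"y":{"lgy":{"hao":19,"nz":0},"t":[38,33,27,83,34]}}
After op 3 (replace /y/t 15): {"i":{"w":[12,12,75,79,48],"wc":{"l":1,"lzj":47}},"n":{"rkl":{"fr":58,"l":35,"om":62,"v":42},"tp":{"ak":35,"bna":35,"qaf":4},"wr":[97,62,38,40,94],"zg":{"a":66,"fwt":74,"yev":4}},"y":{"lgy":{"hao":19,"nz":0},"t":15}}
After op 4 (remove /n/rkl/fr): {"i":{"w":[12,12,75,79,48],"wc":{"l":1,"lzj":47}},"n":{"rkl":{"l":35,"om":62,"v":42},"tp":{"ak":35,"bna":35,"qaf":4},"wr":[97,62,38,40,94],"zg":{"a":66,"fwt":74,"yev":4}},"y":{"lgy":{"hao":19,"nz":0},"t":15}}
After op 5 (add /y/sdq 37): {"i":{"w":[12,12,75,79,48],"wc":{"l":1,"lzj":47}},"n":{"rkl":{"l":35,"om":62,"v":42},"tp":{"ak":35,"bna":35,"qaf":4},"wr":[97,62,38,40,94],"zg":{"a":66,"fwt":74,"yev":4}},"y":{"lgy":{"hao":19,"nz":0},"sdq":37,"t":15}}
After op 6 (replace /n/wr/1 59): {"i":{"w":[12,12,75,79,48],"wc":{"l":1,"lzj":47}},"n":{"rkl":{"l":35,"om":62,"v":42},"tp":{"ak":35,"bna":35,"qaf":4},"wr":[97,59,38,40,94],"zg":{"a":66,"fwt":74,"yev":4}},"y":{"lgy":{"hao":19,"nz":0},"sdq":37,"t":15}}
After op 7 (replace /n/zg 55): {"i":{"w":[12,12,75,79,48],"wc":{"l":1,"lzj":47}},"n":{"rkl":{"l":35,"om":62,"v":42},"tp":{"ak":35,"bna":35,"qaf":4},"wr":[97,59,38,40,94],"zg":55},"y":{"lgy":{"hao":19,"nz":0},"sdq":37,"t":15}}
After op 8 (add /n/tp/dmb 80): {"i":{"w":[12,12,75,79,48],"wc":{"l":1,"lzj":47}},"n":{"rkl":{"l":35,"om":62,"v":42},"tp":{"ak":35,"bna":35,"dmb":80,"qaf":4},"wr":[97,59,38,40,94],"zg":55},"y":{"lgy":{"hao":19,"nz":0},"sdq":37,"t":15}}
After op 9 (replace /y/lgy/hao 62): {"i":{"w":[12,12,75,79,48],"wc":{"l":1,"lzj":47}},"n":{"rkl":{"l":35,"om":62,"v":42},"tp":{"ak":35,"bna":35,"dmb":80,"qaf":4},"wr":[97,59,38,40,94],"zg":55},"y":{"lgy":{"hao":62,"nz":0},"sdq":37,"t":15}}
After op 10 (add /b 10): {"b":10,"i":{"w":[12,12,75,79,48],"wc":{"l":1,"lzj":47}},"n":{"rkl":{"l":35,"om":62,"v":42},"tp":{"ak":35,"bna":35,"dmb":80,"qaf":4},"wr":[97,59,38,40,94],"zg":55},"y":{"lgy":{"hao":62,"nz":0},"sdq":37,"t":15}}
After op 11 (remove /n/wr/1): {"b":10,"i":{"w":[12,12,75,79,48],"wc":{"l":1,"lzj":47}},"n":{"rkl":{"l":35,"om":62,"v":42},"tp":{"ak":35,"bna":35,"dmb":80,"qaf":4},"wr":[97,38,40,94],"zg":55},"y":{"lgy":{"hao":62,"nz":0},"sdq":37,"t":15}}
After op 12 (add /n/wr 89): {"b":10,"i":{"w":[12,12,75,79,48],"wc":{"l":1,"lzj":47}},"n":{"rkl":{"l":35,"om":62,"v":42},"tp":{"ak":35,"bna":35,"dmb":80,"qaf":4},"wr":89,"zg":55},"y":{"lgy":{"hao":62,"nz":0},"sdq":37,"t":15}}
After op 13 (add /n/tp/ak 65): {"b":10,"i":{"w":[12,12,75,79,48],"wc":{"l":1,"lzj":47}},"n":{"rkl":{"l":35,"om":62,"v":42},"tp":{"ak":65,"bna":35,"dmb":80,"qaf":4},"wr":89,"zg":55},"y":{"lgy":{"hao":62,"nz":0},"sdq":37,"t":15}}
After op 14 (replace /i/wc/l 22): {"b":10,"i":{"w":[12,12,75,79,48],"wc":{"l":22,"lzj":47}},"n":{"rkl":{"l":35,"om":62,"v":42},"tp":{"ak":65,"bna":35,"dmb":80,"qaf":4},"wr":89,"zg":55},"y":{"lgy":{"hao":62,"nz":0},"sdq":37,"t":15}}
After op 15 (add /i/w/1 45): {"b":10,"i":{"w":[12,45,12,75,79,48],"wc":{"l":22,"lzj":47}},"n":{"rkl":{"l":35,"om":62,"v":42},"tp":{"ak":65,"bna":35,"dmb":80,"qaf":4},"wr":89,"zg":55},"y":{"lgy":{"hao":62,"nz":0},"sdq":37,"t":15}}
After op 16 (replace /n/rkl/l 9): {"b":10,"i":{"w":[12,45,12,75,79,48],"wc":{"l":22,"lzj":47}},"n":{"rkl":{"l":9,"om":62,"v":42},"tp":{"ak":65,"bna":35,"dmb":80,"qaf":4},"wr":89,"zg":55},"y":{"lgy":{"hao":62,"nz":0},"sdq":37,"t":15}}
After op 17 (replace /i/w/0 28): {"b":10,"i":{"w":[28,45,12,75,79,48],"wc":{"l":22,"lzj":47}},"n":{"rkl":{"l":9,"om":62,"v":42},"tp":{"ak":65,"bna":35,"dmb":80,"qaf":4},"wr":89,"zg":55},"y":{"lgy":{"hao":62,"nz":0},"sdq":37,"t":15}}
After op 18 (remove /y/lgy/nz): {"b":10,"i":{"w":[28,45,12,75,79,48],"wc":{"l":22,"lzj":47}},"n":{"rkl":{"l":9,"om":62,"v":42},"tp":{"ak":65,"bna":35,"dmb":80,"qaf":4},"wr":89,"zg":55},"y":{"lgy":{"hao":62},"sdq":37,"t":15}}
Value at /y/lgy/hao: 62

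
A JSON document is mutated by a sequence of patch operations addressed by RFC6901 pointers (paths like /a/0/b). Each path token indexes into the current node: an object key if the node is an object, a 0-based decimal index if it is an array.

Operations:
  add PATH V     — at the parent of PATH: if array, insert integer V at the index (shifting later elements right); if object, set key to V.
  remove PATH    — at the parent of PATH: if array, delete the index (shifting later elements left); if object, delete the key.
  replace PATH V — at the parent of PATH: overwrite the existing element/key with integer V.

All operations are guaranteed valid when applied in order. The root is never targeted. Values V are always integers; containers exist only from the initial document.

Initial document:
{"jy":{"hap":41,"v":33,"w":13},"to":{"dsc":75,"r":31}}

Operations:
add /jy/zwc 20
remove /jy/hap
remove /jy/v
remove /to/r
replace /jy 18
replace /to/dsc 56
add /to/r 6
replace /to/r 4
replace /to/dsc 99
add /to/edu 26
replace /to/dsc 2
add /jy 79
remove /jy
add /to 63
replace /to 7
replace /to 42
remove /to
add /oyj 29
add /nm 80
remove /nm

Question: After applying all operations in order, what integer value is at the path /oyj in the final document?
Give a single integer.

Answer: 29

Derivation:
After op 1 (add /jy/zwc 20): {"jy":{"hap":41,"v":33,"w":13,"zwc":20},"to":{"dsc":75,"r":31}}
After op 2 (remove /jy/hap): {"jy":{"v":33,"w":13,"zwc":20},"to":{"dsc":75,"r":31}}
After op 3 (remove /jy/v): {"jy":{"w":13,"zwc":20},"to":{"dsc":75,"r":31}}
After op 4 (remove /to/r): {"jy":{"w":13,"zwc":20},"to":{"dsc":75}}
After op 5 (replace /jy 18): {"jy":18,"to":{"dsc":75}}
After op 6 (replace /to/dsc 56): {"jy":18,"to":{"dsc":56}}
After op 7 (add /to/r 6): {"jy":18,"to":{"dsc":56,"r":6}}
After op 8 (replace /to/r 4): {"jy":18,"to":{"dsc":56,"r":4}}
After op 9 (replace /to/dsc 99): {"jy":18,"to":{"dsc":99,"r":4}}
After op 10 (add /to/edu 26): {"jy":18,"to":{"dsc":99,"edu":26,"r":4}}
After op 11 (replace /to/dsc 2): {"jy":18,"to":{"dsc":2,"edu":26,"r":4}}
After op 12 (add /jy 79): {"jy":79,"to":{"dsc":2,"edu":26,"r":4}}
After op 13 (remove /jy): {"to":{"dsc":2,"edu":26,"r":4}}
After op 14 (add /to 63): {"to":63}
After op 15 (replace /to 7): {"to":7}
After op 16 (replace /to 42): {"to":42}
After op 17 (remove /to): {}
After op 18 (add /oyj 29): {"oyj":29}
After op 19 (add /nm 80): {"nm":80,"oyj":29}
After op 20 (remove /nm): {"oyj":29}
Value at /oyj: 29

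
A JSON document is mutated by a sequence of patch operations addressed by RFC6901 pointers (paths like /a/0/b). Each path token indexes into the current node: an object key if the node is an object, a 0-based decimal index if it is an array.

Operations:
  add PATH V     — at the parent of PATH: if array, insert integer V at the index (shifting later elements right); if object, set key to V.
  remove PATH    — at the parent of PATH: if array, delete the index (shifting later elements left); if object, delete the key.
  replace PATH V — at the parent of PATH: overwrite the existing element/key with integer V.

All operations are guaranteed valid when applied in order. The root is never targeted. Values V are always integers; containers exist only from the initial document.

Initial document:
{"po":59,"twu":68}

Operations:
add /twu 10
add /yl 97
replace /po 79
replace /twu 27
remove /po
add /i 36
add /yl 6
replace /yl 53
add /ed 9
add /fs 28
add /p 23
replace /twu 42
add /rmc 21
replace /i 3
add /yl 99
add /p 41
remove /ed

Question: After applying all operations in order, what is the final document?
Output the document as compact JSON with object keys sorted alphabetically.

Answer: {"fs":28,"i":3,"p":41,"rmc":21,"twu":42,"yl":99}

Derivation:
After op 1 (add /twu 10): {"po":59,"twu":10}
After op 2 (add /yl 97): {"po":59,"twu":10,"yl":97}
After op 3 (replace /po 79): {"po":79,"twu":10,"yl":97}
After op 4 (replace /twu 27): {"po":79,"twu":27,"yl":97}
After op 5 (remove /po): {"twu":27,"yl":97}
After op 6 (add /i 36): {"i":36,"twu":27,"yl":97}
After op 7 (add /yl 6): {"i":36,"twu":27,"yl":6}
After op 8 (replace /yl 53): {"i":36,"twu":27,"yl":53}
After op 9 (add /ed 9): {"ed":9,"i":36,"twu":27,"yl":53}
After op 10 (add /fs 28): {"ed":9,"fs":28,"i":36,"twu":27,"yl":53}
After op 11 (add /p 23): {"ed":9,"fs":28,"i":36,"p":23,"twu":27,"yl":53}
After op 12 (replace /twu 42): {"ed":9,"fs":28,"i":36,"p":23,"twu":42,"yl":53}
After op 13 (add /rmc 21): {"ed":9,"fs":28,"i":36,"p":23,"rmc":21,"twu":42,"yl":53}
After op 14 (replace /i 3): {"ed":9,"fs":28,"i":3,"p":23,"rmc":21,"twu":42,"yl":53}
After op 15 (add /yl 99): {"ed":9,"fs":28,"i":3,"p":23,"rmc":21,"twu":42,"yl":99}
After op 16 (add /p 41): {"ed":9,"fs":28,"i":3,"p":41,"rmc":21,"twu":42,"yl":99}
After op 17 (remove /ed): {"fs":28,"i":3,"p":41,"rmc":21,"twu":42,"yl":99}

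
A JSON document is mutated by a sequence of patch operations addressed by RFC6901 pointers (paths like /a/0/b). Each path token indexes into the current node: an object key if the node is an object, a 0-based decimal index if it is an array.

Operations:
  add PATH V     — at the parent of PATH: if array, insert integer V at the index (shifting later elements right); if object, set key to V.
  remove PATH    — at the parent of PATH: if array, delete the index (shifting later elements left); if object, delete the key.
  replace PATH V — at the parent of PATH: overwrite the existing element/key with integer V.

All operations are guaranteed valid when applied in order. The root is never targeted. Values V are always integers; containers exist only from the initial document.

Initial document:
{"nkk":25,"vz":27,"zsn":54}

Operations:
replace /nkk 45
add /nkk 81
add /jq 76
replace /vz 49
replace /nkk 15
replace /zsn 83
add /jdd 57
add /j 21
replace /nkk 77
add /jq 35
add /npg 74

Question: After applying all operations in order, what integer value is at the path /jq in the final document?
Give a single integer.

After op 1 (replace /nkk 45): {"nkk":45,"vz":27,"zsn":54}
After op 2 (add /nkk 81): {"nkk":81,"vz":27,"zsn":54}
After op 3 (add /jq 76): {"jq":76,"nkk":81,"vz":27,"zsn":54}
After op 4 (replace /vz 49): {"jq":76,"nkk":81,"vz":49,"zsn":54}
After op 5 (replace /nkk 15): {"jq":76,"nkk":15,"vz":49,"zsn":54}
After op 6 (replace /zsn 83): {"jq":76,"nkk":15,"vz":49,"zsn":83}
After op 7 (add /jdd 57): {"jdd":57,"jq":76,"nkk":15,"vz":49,"zsn":83}
After op 8 (add /j 21): {"j":21,"jdd":57,"jq":76,"nkk":15,"vz":49,"zsn":83}
After op 9 (replace /nkk 77): {"j":21,"jdd":57,"jq":76,"nkk":77,"vz":49,"zsn":83}
After op 10 (add /jq 35): {"j":21,"jdd":57,"jq":35,"nkk":77,"vz":49,"zsn":83}
After op 11 (add /npg 74): {"j":21,"jdd":57,"jq":35,"nkk":77,"npg":74,"vz":49,"zsn":83}
Value at /jq: 35

Answer: 35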